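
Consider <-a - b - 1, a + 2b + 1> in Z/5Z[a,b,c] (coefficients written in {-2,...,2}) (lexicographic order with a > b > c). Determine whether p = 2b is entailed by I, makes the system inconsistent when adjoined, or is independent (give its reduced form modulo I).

2b lies in I (it reduces to 0).

First compute the reduced Gröbner basis of I by Buchberger's algorithm.
f_1 = -a - b - 1, LT = a.
f_2 = a + 2b + 1, LT = a.

S(f_1,f_2): lcm = a. S = -b.
  reduce S modulo (f_1, f_2):
  remainder -b ≠ 0; add h_3 = -b to the basis.

The other S-polynomials (S(f_1,h_3), S(f_2,h_3)) all reduce to 0 modulo the current basis, so we have a Gröbner basis.
Inter-reduce: drop elements whose leading term is divisible by another's, tail-reduce, and make monic.
Reduced Gröbner basis: {a + 1, b}.
Label its elements g_1 = a + 1, g_2 = b.

Reduce p = 2b modulo G:
  leading term b: subtract (2)·g_2 from 2b → 0
  normal form = 0.
Since the normal form is 0, p ∈ I.

Ideal membership is decidable via reduction modulo a Gröbner basis.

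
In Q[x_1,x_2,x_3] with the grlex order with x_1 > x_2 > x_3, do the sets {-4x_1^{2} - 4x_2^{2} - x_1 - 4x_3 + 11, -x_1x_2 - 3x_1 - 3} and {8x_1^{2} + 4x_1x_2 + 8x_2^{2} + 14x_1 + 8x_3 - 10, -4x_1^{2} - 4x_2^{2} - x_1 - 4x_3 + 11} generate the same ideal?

For a fixed monomial order, each ideal has a unique reduced Gröbner basis; comparing bases decides equality.
Buchberger on the first generating set:
f_1 = -4x_1^{2} - 4x_2^{2} - x_1 - 4x_3 + 11, LT = x_1^{2}.
f_2 = -x_1x_2 - 3x_1 - 3, LT = x_1x_2.

S(f_1,f_2): lcm = x_1^{2}x_2. S = x_2^{3} - 3x_1^{2} + \tfrac{1}{4}x_1x_2 + x_2x_3 - 3x_1 - \tfrac{11}{4}x_2.
  reduce S modulo (f_1, f_2):
  remainder x_2^{3} + 3x_2^{2} + x_2x_3 - 3x_1 - \tfrac{11}{4}x_2 + 3x_3 - 9 ≠ 0; add g_3 = x_2^{3} + 3x_2^{2} + x_2x_3 - 3x_1 - \tfrac{11}{4}x_2 + 3x_3 - 9 to the basis.

The other S-polynomials (S(f_1,g_3), S(f_2,g_3)) all reduce to 0 modulo the current basis, so we have a Gröbner basis.
Inter-reduce: drop elements whose leading term is divisible by another's, tail-reduce, and make monic.
Reduced Gröbner basis: {x_2^{3} + 3x_2^{2} + x_2x_3 - 3x_1 - \tfrac{11}{4}x_2 + 3x_3 - 9, x_1^{2} + x_2^{2} + \tfrac{1}{4}x_1 + x_3 - \tfrac{11}{4}, x_1x_2 + 3x_1 + 3}.

Buchberger on the second generating set:
h_1 = 8x_1^{2} + 4x_1x_2 + 8x_2^{2} + 14x_1 + 8x_3 - 10, LT = x_1^{2}.
h_2 = -4x_1^{2} - 4x_2^{2} - x_1 - 4x_3 + 11, LT = x_1^{2}.

S(h_1,h_2): lcm = x_1^{2}. S = \tfrac{1}{2}x_1x_2 + \tfrac{3}{2}x_1 + \tfrac{3}{2}.
  reduce S modulo (h_1, h_2):
  remainder \tfrac{1}{2}x_1x_2 + \tfrac{3}{2}x_1 + \tfrac{3}{2} ≠ 0; add k_3 = \tfrac{1}{2}x_1x_2 + \tfrac{3}{2}x_1 + \tfrac{3}{2} to the basis.

S(h_1,k_3): lcm = x_1^{2}x_2. S = \tfrac{1}{2}x_1x_2^{2} + x_2^{3} - 3x_1^{2} + \tfrac{7}{4}x_1x_2 + x_2x_3 - 3x_1 - \tfrac{5}{4}x_2.
  reduce S modulo (h_1, h_2, k_3):
  remainder x_2^{3} + 3x_2^{2} + x_2x_3 - 3x_1 - \tfrac{11}{4}x_2 + 3x_3 - 9 ≠ 0; add k_4 = x_2^{3} + 3x_2^{2} + x_2x_3 - 3x_1 - \tfrac{11}{4}x_2 + 3x_3 - 9 to the basis.

The other S-polynomials (S(h_2,k_3), S(h_1,k_4), S(h_2,k_4), S(k_3,k_4)) all reduce to 0 modulo the current basis, so we have a Gröbner basis.
Inter-reduce: drop elements whose leading term is divisible by another's, tail-reduce, and make monic.
Reduced Gröbner basis: {x_2^{3} + 3x_2^{2} + x_2x_3 - 3x_1 - \tfrac{11}{4}x_2 + 3x_3 - 9, x_1^{2} + x_2^{2} + \tfrac{1}{4}x_1 + x_3 - \tfrac{11}{4}, x_1x_2 + 3x_1 + 3}.

The two bases agree; hence the ideals are identical.
The choice of monomial ordering does not affect the verdict — as long as both bases are computed under the same ordering, their equality decides ideal equality.

Yes, the ideals are equal.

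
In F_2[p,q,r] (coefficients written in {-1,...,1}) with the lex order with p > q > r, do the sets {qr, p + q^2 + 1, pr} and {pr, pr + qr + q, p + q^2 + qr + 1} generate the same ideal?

Equality of ideals is decidable: compute both reduced Gröbner bases (unique for the ordering) and check whether they agree.
Buchberger on the first generating set:
f_1 = qr, LT = qr.
f_2 = p + q^2 + 1, LT = p.
f_3 = pr, LT = pr.

S(f_2,f_3): lcm = pr. S = q^2r + r.
  leading term q^2r: subtract (q)·f_1 from q^2r + r → r
  leading term r: no divisor's leading term divides it; move r to the remainder.
  remainder r ≠ 0; add g_4 = r to the basis.

The other S-polynomials (S(f_1,f_2), S(f_1,f_3), S(f_1,g_4), S(f_2,g_4), S(f_3,g_4)) all reduce to 0 modulo the current basis, so we have a Gröbner basis.
Inter-reduce: drop elements whose leading term is divisible by another's, tail-reduce, and make monic.
Reduced Gröbner basis: {p + q^2 + 1, r}.

Buchberger on the second generating set:
h_1 = pr, LT = pr.
h_2 = pr + qr + q, LT = pr.
h_3 = p + q^2 + qr + 1, LT = p.

S(h_1,h_2): lcm = pr. S = qr + q.
  leading term qr: no divisor's leading term divides it; move qr to the remainder.
  leading term q: no divisor's leading term divides it; move q to the remainder.
  remainder qr + q ≠ 0; add k_4 = qr + q to the basis.

S(h_1,h_3): lcm = pr. S = q^2r + qr^2 + r.
  leading term q^2r: subtract (q)·k_4 from q^2r + qr^2 + r → q^2 + qr^2 + r
  leading term q^2: no divisor's leading term divides it; move q^2 to the remainder.
  leading term qr^2: subtract (r)·k_4 from qr^2 + r → qr + r
  leading term qr: subtract (1)·k_4 from qr + r → q + r
  leading term q: no divisor's leading term divides it; move q to the remainder.
  leading term r: no divisor's leading term divides it; move r to the remainder.
  remainder q^2 + q + r ≠ 0; add k_5 = q^2 + q + r to the basis.

S(k_4,k_5): lcm = q^2r. S = q^2 + qr + r^2.
  leading term q^2: subtract (1)·k_5 from q^2 + qr + r^2 → qr + q + r^2 + r
  leading term qr: subtract (1)·k_4 from qr + q + r^2 + r → r^2 + r
  leading term r^2: no divisor's leading term divides it; move r^2 to the remainder.
  leading term r: no divisor's leading term divides it; move r to the remainder.
  remainder r^2 + r ≠ 0; add k_6 = r^2 + r to the basis.

The other S-polynomials (S(h_2,h_3), S(h_1,k_4), S(h_2,k_4), S(h_3,k_4), S(h_1,k_5), S(h_2,k_5), S(h_3,k_5), S(h_1,k_6), S(h_2,k_6), S(h_3,k_6), S(k_4,k_6), S(k_5,k_6)) all reduce to 0 modulo the current basis, so we have a Gröbner basis.
Inter-reduce: drop elements whose leading term is divisible by another's, tail-reduce, and make monic.
Reduced Gröbner basis: {p + r + 1, q^2 + q + r, qr + q, r^2 + r}.

These differ, so the ideals are not equal.

No, the ideals differ.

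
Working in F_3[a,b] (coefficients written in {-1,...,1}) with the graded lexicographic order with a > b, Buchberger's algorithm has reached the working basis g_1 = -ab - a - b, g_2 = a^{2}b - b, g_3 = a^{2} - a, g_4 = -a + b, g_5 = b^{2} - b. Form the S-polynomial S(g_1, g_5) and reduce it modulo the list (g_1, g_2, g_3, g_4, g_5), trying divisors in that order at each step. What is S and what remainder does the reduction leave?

S(g_1, g_5) = -ab + b^{2}; remainder on division = 0.

lcm(LM(g_1), LM(g_5)) = ab^{2}.
S = (lcm/LT(g_1))·g_1 − (lcm/LT(g_5))·g_5 = -ab + b^{2}.
Reduce S modulo (g_1, g_2, g_3, g_4, g_5) in that order:
  leading term ab: subtract (1)·g_1 from -ab + b^{2} → b^{2} + a + b
  leading term b^{2}: subtract (1)·g_5 from b^{2} + a + b → a - b
  leading term a: subtract (-1)·g_4 from a - b → 0
The remainder is 0, so this S-polynomial contributes no new basis element.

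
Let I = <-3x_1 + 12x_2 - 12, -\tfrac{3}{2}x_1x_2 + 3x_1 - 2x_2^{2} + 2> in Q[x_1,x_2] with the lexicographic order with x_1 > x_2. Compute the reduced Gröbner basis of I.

G = {x_1 - 4x_2 + 4, x_2^{2} - \tfrac{9}{4}x_2 + \tfrac{5}{4}}

Buchberger's algorithm terminates because the ascending chain of leading-term ideals stabilizes.

f_1 = -3x_1 + 12x_2 - 12, LT = x_1.
f_2 = -\tfrac{3}{2}x_1x_2 + 3x_1 - 2x_2^{2} + 2, LT = x_1x_2.

S(f_1,f_2): lcm = x_1x_2. S = 2x_1 - \tfrac{16}{3}x_2^{2} + 4x_2 + \tfrac{4}{3}.
  leading term x_1: subtract (-\tfrac{2}{3})·f_1 from 2x_1 - \tfrac{16}{3}x_2^{2} + 4x_2 + \tfrac{4}{3} → -\tfrac{16}{3}x_2^{2} + 12x_2 - \tfrac{20}{3}
  leading term x_2^{2}: no divisor's leading term divides it; move -\tfrac{16}{3}x_2^{2} to the remainder.
  leading term x_2: no divisor's leading term divides it; move 12x_2 to the remainder.
  leading term 1: no divisor's leading term divides it; move -\tfrac{20}{3} to the remainder.
  remainder -\tfrac{16}{3}x_2^{2} + 12x_2 - \tfrac{20}{3} ≠ 0; add g_3 = -\tfrac{16}{3}x_2^{2} + 12x_2 - \tfrac{20}{3} to the basis.

S(f_1,g_3): leading monomials are coprime, so the S-polynomial reduces to 0 (Buchberger's first criterion).
S(f_2,g_3): lcm = x_1x_2^{2}. S = \tfrac{1}{4}x_1x_2 - \tfrac{5}{4}x_1 + \tfrac{4}{3}x_2^{3} - \tfrac{4}{3}x_2.
  leading term x_1x_2: subtract (-\tfrac{1}{12}x_2)·f_1 from \tfrac{1}{4}x_1x_2 - \tfrac{5}{4}x_1 + \tfrac{4}{3}x_2^{3} - \tfrac{4}{3}x_2 → -\tfrac{5}{4}x_1 + \tfrac{4}{3}x_2^{3} + x_2^{2} - \tfrac{7}{3}x_2
  leading term x_1: subtract (\tfrac{5}{12})·f_1 from -\tfrac{5}{4}x_1 + \tfrac{4}{3}x_2^{3} + x_2^{2} - \tfrac{7}{3}x_2 → \tfrac{4}{3}x_2^{3} + x_2^{2} - \tfrac{22}{3}x_2 + 5
  leading term x_2^{3}: subtract (-\tfrac{1}{4}x_2)·g_3 from \tfrac{4}{3}x_2^{3} + x_2^{2} - \tfrac{22}{3}x_2 + 5 → 4x_2^{2} - 9x_2 + 5
  leading term x_2^{2}: subtract (-\tfrac{3}{4})·g_3 from 4x_2^{2} - 9x_2 + 5 → 0
  remainder 0.

Every S-polynomial of the final basis reduces to 0, so we have a Gröbner basis.
Inter-reduce: drop elements whose leading term is divisible by another's, tail-reduce, and make monic.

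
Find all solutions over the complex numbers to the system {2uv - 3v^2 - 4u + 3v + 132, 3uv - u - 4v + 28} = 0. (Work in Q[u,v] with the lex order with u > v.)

Compute a lex Gröbner basis by Buchberger's algorithm.
f_1 = 2uv - 4u - 3v^2 + 3v + 132, LT = uv.
f_2 = 3uv - u - 4v + 28, LT = uv.

S(f_1,f_2): lcm = uv. S = -5/3u - 3/2v^2 + 17/6v + 170/3.
  leading term u: no divisor's leading term divides it; move -5/3u to the remainder.
  leading term v^2: no divisor's leading term divides it; move -3/2v^2 to the remainder.
  leading term v: no divisor's leading term divides it; move 17/6v to the remainder.
  leading term 1: no divisor's leading term divides it; move 170/3 to the remainder.
  remainder -5/3u - 3/2v^2 + 17/6v + 170/3 ≠ 0; add h_3 = -5/3u - 3/2v^2 + 17/6v + 170/3 to the basis.

S(f_1,h_3): lcm = uv. S = -2u - 9/10v^3 + 1/5v^2 + 71/2v + 66.
  leading term u: subtract (6/5)·h_3 from -2u - 9/10v^3 + 1/5v^2 + 71/2v + 66 → -9/10v^3 + 2v^2 + 321/10v - 2
  leading term v^3: no divisor's leading term divides it; move -9/10v^3 to the remainder.
  leading term v^2: no divisor's leading term divides it; move 2v^2 to the remainder.
  leading term v: no divisor's leading term divides it; move 321/10v to the remainder.
  leading term 1: no divisor's leading term divides it; move -2 to the remainder.
  remainder -9/10v^3 + 2v^2 + 321/10v - 2 ≠ 0; add h_4 = -9/10v^3 + 2v^2 + 321/10v - 2 to the basis.

S(f_2,h_3): lcm = uv. S = -1/3u - 9/10v^3 + 17/10v^2 + 98/3v + 28/3.
  leading term u: subtract (1/5)·h_3 from -1/3u - 9/10v^3 + 17/10v^2 + 98/3v + 28/3 → -9/10v^3 + 2v^2 + 321/10v - 2
  leading term v^3: subtract (1)·h_4 from -9/10v^3 + 2v^2 + 321/10v - 2 → 0
  remainder 0.

S(f_1,h_4): lcm = uv^3. S = 2/9uv^2 + 107/3uv - 20/9u - 3/2v^4 + 3/2v^3 + 66v^2.
  leading term uv^2: subtract (1/9v)·f_1 from 2/9uv^2 + 107/3uv - 20/9u - 3/2v^4 + 3/2v^3 + 66v^2 → 325/9uv - 20/9u - 3/2v^4 + 11/6v^3 + 197/3v^2 - 44/3v
  leading term uv: subtract (325/18)·f_1 from 325/9uv - 20/9u - 3/2v^4 + 11/6v^3 + 197/3v^2 - 44/3v → 70u - 3/2v^4 + 11/6v^3 + 719/6v^2 - 413/6v - 7150/3
  leading term u: subtract (-42)·h_3 from 70u - 3/2v^4 + 11/6v^3 + 719/6v^2 - 413/6v - 7150/3 → -3/2v^4 + 11/6v^3 + 341/6v^2 + 301/6v - 10/3
  leading term v^4: subtract (5/3v)·h_4 from -3/2v^4 + 11/6v^3 + 341/6v^2 + 301/6v - 10/3 → -3/2v^3 + 10/3v^2 + 107/2v - 10/3
  leading term v^3: subtract (5/3)·h_4 from -3/2v^3 + 10/3v^2 + 107/2v - 10/3 → 0
  remainder 0.

S(f_2,h_4): lcm = uv^3. S = 17/9uv^2 + 107/3uv - 20/9u - 4/3v^3 + 28/3v^2.
  leading term uv^2: subtract (17/18v)·f_1 from 17/9uv^2 + 107/3uv - 20/9u - 4/3v^3 + 28/3v^2 → 355/9uv - 20/9u + 3/2v^3 + 13/2v^2 - 374/3v
  leading term uv: subtract (355/18)·f_1 from 355/9uv - 20/9u + 3/2v^3 + 13/2v^2 - 374/3v → 230/3u + 3/2v^3 + 197/3v^2 - 1103/6v - 7810/3
  leading term u: subtract (-46)·h_3 from 230/3u + 3/2v^3 + 197/3v^2 - 1103/6v - 7810/3 → 3/2v^3 - 10/3v^2 - 107/2v + 10/3
  leading term v^3: subtract (-5/3)·h_4 from 3/2v^3 - 10/3v^2 - 107/2v + 10/3 → 0
  remainder 0.

S(h_3,h_4): leading monomials are coprime, so the S-polynomial reduces to 0 (Buchberger's first criterion).
Every S-polynomial of the final basis reduces to 0, so we have a Gröbner basis.
Inter-reduce: drop elements whose leading term is divisible by another's, tail-reduce, and make monic.
Reduced Gröbner basis: {u + 9/10v^2 - 17/10v - 34, v^3 - 20/9v^2 - 107/3v + 20/9}.

Since the basis is lex-ordered, v^3 - 20/9v^2 - 107/3v + 20/9 is univariate in v. Its roots are {-5, 65/18 - sqrt(4081)/18, sqrt(4081)/18 + 65/18}. Back-substituting each root into the other basis elements fixes the other coordinates.
  v = -5: the earlier basis element becomes u - 3 = 0, giving u = 3 — point (3, -5).
  v = 65/18 - sqrt(4081)/18: the earlier basis element becomes u - 256/15 - 4*sqrt(4081)/15 = 0, giving u = 4*sqrt(4081)/15 + 256/15 — point (4*sqrt(4081)/15 + 256/15, 65/18 - sqrt(4081)/18).
  v = sqrt(4081)/18 + 65/18: the earlier basis element becomes u - 256/15 + 4*sqrt(4081)/15 = 0, giving u = 256/15 - 4*sqrt(4081)/15 — point (256/15 - 4*sqrt(4081)/15, sqrt(4081)/18 + 65/18).
Check: every point annihilates each of the original generators.

{(3, -5), (4*sqrt(4081)/15 + 256/15, 65/18 - sqrt(4081)/18), (256/15 - 4*sqrt(4081)/15, sqrt(4081)/18 + 65/18)}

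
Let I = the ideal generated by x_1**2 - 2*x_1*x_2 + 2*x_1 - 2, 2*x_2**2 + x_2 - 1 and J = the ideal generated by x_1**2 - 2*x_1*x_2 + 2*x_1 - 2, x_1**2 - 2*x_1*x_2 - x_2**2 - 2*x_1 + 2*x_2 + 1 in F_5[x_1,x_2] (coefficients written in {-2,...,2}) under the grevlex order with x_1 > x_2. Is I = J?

Since reduced Gröbner bases are canonical representatives of ideals under a given ordering, it suffices to compute and compare them.
Buchberger on the first generating set:
f_1 = x_1**2 - 2*x_1*x_2 + 2*x_1 - 2, LT = x_1**2.
f_2 = 2*x_2**2 + x_2 - 1, LT = x_2**2.

The S-polynomials (S(f_1,f_2)) all reduce to 0 modulo the current basis, so we have a Gröbner basis.
Inter-reduce: drop elements whose leading term is divisible by another's, tail-reduce, and make monic.
Reduced Gröbner basis: {x_1**2 - 2*x_1*x_2 + 2*x_1 - 2, x_2**2 - 2*x_2 + 2}.

Buchberger on the second generating set:
h_1 = x_1**2 - 2*x_1*x_2 + 2*x_1 - 2, LT = x_1**2.
h_2 = x_1**2 - 2*x_1*x_2 - x_2**2 - 2*x_1 + 2*x_2 + 1, LT = x_1**2.

S(h_1,h_2): lcm = x_1**2. S = x_2**2 - x_1 - 2*x_2 + 2.
  reduce S modulo (h_1, h_2):
  remainder x_2**2 - x_1 - 2*x_2 + 2 ≠ 0; add k_3 = x_2**2 - x_1 - 2*x_2 + 2 to the basis.

The other S-polynomials (S(h_1,k_3), S(h_2,k_3)) all reduce to 0 modulo the current basis, so we have a Gröbner basis.
Inter-reduce: drop elements whose leading term is divisible by another's, tail-reduce, and make monic.
Reduced Gröbner basis: {x_1**2 - 2*x_1*x_2 + 2*x_1 - 2, x_2**2 - x_1 - 2*x_2 + 2}.

These differ, so the ideals are not equal.
The choice of monomial ordering does not affect the verdict — as long as both bases are computed under the same ordering, their equality decides ideal equality.

No, the ideals differ.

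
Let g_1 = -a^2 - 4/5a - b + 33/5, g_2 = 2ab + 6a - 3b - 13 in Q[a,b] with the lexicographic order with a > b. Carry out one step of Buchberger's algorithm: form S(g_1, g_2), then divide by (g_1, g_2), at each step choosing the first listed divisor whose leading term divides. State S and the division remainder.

lcm(LM(g_1), LM(g_2)) = a^2b.
S = (lcm/LT(g_1))·g_1 − (lcm/LT(g_2))·g_2 = -3a^2 + 23/10ab + 13/2a + b^2 - 33/5b.
Reduce S modulo (g_1, g_2) in that order:
  leading term a^2: subtract (3)·g_1 from -3a^2 + 23/10ab + 13/2a + b^2 - 33/5b → 23/10ab + 89/10a + b^2 - 18/5b - 99/5
  leading term ab: subtract (23/20)·g_2 from 23/10ab + 89/10a + b^2 - 18/5b - 99/5 → 2a + b^2 - 3/20b - 97/20
  leading term a: no divisor's leading term divides it; move 2a to the remainder.
  leading term b^2: no divisor's leading term divides it; move b^2 to the remainder.
  leading term b: no divisor's leading term divides it; move -3/20b to the remainder.
  leading term 1: no divisor's leading term divides it; move -97/20 to the remainder.
The remainder 2a + b^2 - 3/20b - 97/20 is nonzero, so it would be added as the next basis element.

S(g_1, g_2) = -3a^2 + 23/10ab + 13/2a + b^2 - 33/5b; remainder on division = 2a + b^2 - 3/20b - 97/20.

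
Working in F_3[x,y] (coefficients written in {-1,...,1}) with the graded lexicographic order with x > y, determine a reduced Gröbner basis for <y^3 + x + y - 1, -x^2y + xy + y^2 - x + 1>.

The reduced Gröbner basis is the canonical form of the ideal for this ordering.

f_1 = y^3 + x + y - 1, LT = y^3.
f_2 = -x^2y + xy + y^2 - x + 1, LT = x^2y.

S(f_1,f_2): lcm = x^2y^3. S = xy^3 + y^4 + x^3 + x^2y - xy^2 - x^2 + y^2.
  reduce S modulo (f_1, f_2):
  remainder x^3 - xy^2 + x^2 - xy + y^2 + y + 1 ≠ 0; add g_3 = x^3 - xy^2 + x^2 - xy + y^2 + y + 1 to the basis.

The other S-polynomials (S(f_1,g_3), S(f_2,g_3)) all reduce to 0 modulo the current basis, so we have a Gröbner basis.

G = {x^3 - xy^2 + x^2 - xy + y^2 + y + 1, x^2y - xy - y^2 + x - 1, y^3 + x + y - 1}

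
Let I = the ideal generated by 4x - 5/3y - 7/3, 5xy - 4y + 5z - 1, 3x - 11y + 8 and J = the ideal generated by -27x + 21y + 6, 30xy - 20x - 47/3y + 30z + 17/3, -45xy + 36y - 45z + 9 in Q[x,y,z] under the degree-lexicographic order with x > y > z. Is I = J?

Equality of ideals is decidable: compute both reduced Gröbner bases (unique for the ordering) and check whether they agree.
Buchberger on the first generating set:
f_1 = 4x - 5/3y - 7/3, LT = x.
f_2 = 5xy - 4y + 5z - 1, LT = xy.
f_3 = 3x - 11y + 8, LT = x.

S(f_1,f_2): lcm = xy. S = -5/12y^2 + 13/60y - z + 1/5.
  leading term y^2: no divisor's leading term divides it; move -5/12y^2 to the remainder.
  leading term y: no divisor's leading term divides it; move 13/60y to the remainder.
  leading term z: no divisor's leading term divides it; move -z to the remainder.
  leading term 1: no divisor's leading term divides it; move 1/5 to the remainder.
  remainder -5/12y^2 + 13/60y - z + 1/5 ≠ 0; add g_4 = -5/12y^2 + 13/60y - z + 1/5 to the basis.

S(f_1,f_3): lcm = x. S = 13/4y - 13/4.
  leading term y: no divisor's leading term divides it; move 13/4y to the remainder.
  leading term 1: no divisor's leading term divides it; move -13/4 to the remainder.
  remainder 13/4y - 13/4 ≠ 0; add g_5 = 13/4y - 13/4 to the basis.

S(f_2,f_3): lcm = xy. S = 11/3y^2 - 52/15y + z - 1/5.
  leading term y^2: subtract (-44/5)·g_4 from 11/3y^2 - 52/15y + z - 1/5 → -39/25y - 39/5z + 39/25
  leading term y: subtract (-12/25)·g_5 from -39/25y - 39/5z + 39/25 → -39/5z
  leading term z: no divisor's leading term divides it; move -39/5z to the remainder.
  remainder -39/5z ≠ 0; add g_6 = -39/5z to the basis.

The other S-polynomials (S(f_1,g_4), S(f_2,g_4), S(f_3,g_4), S(f_1,g_5), S(f_2,g_5), S(f_3,g_5), S(g_4,g_5), S(f_1,g_6), S(f_2,g_6), S(f_3,g_6), S(g_4,g_6), S(g_5,g_6)) all reduce to 0 modulo the current basis, so we have a Gröbner basis.
Inter-reduce: drop elements whose leading term is divisible by another's, tail-reduce, and make monic.
Reduced Gröbner basis: {x - 1, y - 1, z}.

Buchberger on the second generating set:
h_1 = -27x + 21y + 6, LT = x.
h_2 = 30xy - 20x - 47/3y + 30z + 17/3, LT = xy.
h_3 = -45xy + 36y - 45z + 9, LT = xy.

S(h_1,h_2): lcm = xy. S = -7/9y^2 + 2/3x + 3/10y - z - 17/90.
  leading term y^2: no divisor's leading term divides it; move -7/9y^2 to the remainder.
  leading term x: subtract (-2/81)·h_1 from 2/3x + 3/10y - z - 17/90 → 221/270y - z - 11/270
  leading term y: no divisor's leading term divides it; move 221/270y to the remainder.
  leading term z: no divisor's leading term divides it; move -z to the remainder.
  leading term 1: no divisor's leading term divides it; move -11/270 to the remainder.
  remainder -7/9y^2 + 221/270y - z - 11/270 ≠ 0; add k_4 = -7/9y^2 + 221/270y - z - 11/270 to the basis.

S(h_1,h_3): lcm = xy. S = -7/9y^2 + 26/45y - z + 1/5.
  leading term y^2: subtract (1)·k_4 from -7/9y^2 + 26/45y - z + 1/5 → -13/54y + 13/54
  leading term y: no divisor's leading term divides it; move -13/54y to the remainder.
  leading term 1: no divisor's leading term divides it; move 13/54 to the remainder.
  remainder -13/54y + 13/54 ≠ 0; add k_5 = -13/54y + 13/54 to the basis.

S(h_3,k_4): lcm = xy^2. S = 221/210xy - 9/7xz - 4/5y^2 + yz - 11/210x - 1/5y.
  leading term xy: subtract (-221/5670y)·h_1 from 221/210xy - 9/7xz - 4/5y^2 + yz - 11/210x - 1/5y → -9/7xz + 1/54y^2 + yz - 11/210x + 32/945y
  leading term xz: subtract (1/21z)·h_1 from -9/7xz + 1/54y^2 + yz - 11/210x + 32/945y → 1/54y^2 - 11/210x + 32/945y - 2/7z
  leading term y^2: subtract (-1/42)·k_4 from 1/54y^2 - 11/210x + 32/945y - 2/7z → -11/210x + 121/2268y - 13/42z - 11/11340
  leading term x: subtract (11/5670)·h_1 from -11/210x + 121/2268y - 13/42z - 11/11340 → 143/11340y - 13/42z - 143/11340
  leading term y: subtract (-11/210)·k_5 from 143/11340y - 13/42z - 143/11340 → -13/42z
  leading term z: no divisor's leading term divides it; move -13/42z to the remainder.
  remainder -13/42z ≠ 0; add k_6 = -13/42z to the basis.

The other S-polynomials (S(h_2,h_3), S(h_1,k_4), S(h_2,k_4), S(h_1,k_5), S(h_2,k_5), S(h_3,k_5), S(k_4,k_5), S(h_1,k_6), S(h_2,k_6), S(h_3,k_6), S(k_4,k_6), S(k_5,k_6)) all reduce to 0 modulo the current basis, so we have a Gröbner basis.
Inter-reduce: drop elements whose leading term is divisible by another's, tail-reduce, and make monic.
Reduced Gröbner basis: {x - 1, y - 1, z}.

These coincide, so the ideals are equal.

Yes, the ideals are equal.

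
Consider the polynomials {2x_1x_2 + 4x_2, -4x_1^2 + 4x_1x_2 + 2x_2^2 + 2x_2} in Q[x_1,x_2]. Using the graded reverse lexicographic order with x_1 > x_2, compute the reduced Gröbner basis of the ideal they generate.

This is the nonlinear analogue of row-reducing a linear system.

f_1 = 2x_1x_2 + 4x_2, LT = x_1x_2.
f_2 = -4x_1^2 + 4x_1x_2 + 2x_2^2 + 2x_2, LT = x_1^2.

S(f_1,f_2): lcm = x_1^2x_2. S = x_1x_2^2 + 1/2x_2^3 + 2x_1x_2 + 1/2x_2^2.
  leading term x_1x_2^2: subtract (1/2x_2)·f_1 from x_1x_2^2 + 1/2x_2^3 + 2x_1x_2 + 1/2x_2^2 → 1/2x_2^3 + 2x_1x_2 - 3/2x_2^2
  leading term x_2^3: no divisor's leading term divides it; move 1/2x_2^3 to the remainder.
  leading term x_1x_2: subtract (1)·f_1 from 2x_1x_2 - 3/2x_2^2 → -3/2x_2^2 - 4x_2
  leading term x_2^2: no divisor's leading term divides it; move -3/2x_2^2 to the remainder.
  leading term x_2: no divisor's leading term divides it; move -4x_2 to the remainder.
  remainder 1/2x_2^3 - 3/2x_2^2 - 4x_2 ≠ 0; add g_3 = 1/2x_2^3 - 3/2x_2^2 - 4x_2 to the basis.

S(f_1,g_3): lcm = x_1x_2^3. S = 3x_1x_2^2 + 2x_2^3 + 8x_1x_2.
  leading term x_1x_2^2: subtract (3/2x_2)·f_1 from 3x_1x_2^2 + 2x_2^3 + 8x_1x_2 → 2x_2^3 + 8x_1x_2 - 6x_2^2
  leading term x_2^3: subtract (4)·g_3 from 2x_2^3 + 8x_1x_2 - 6x_2^2 → 8x_1x_2 + 16x_2
  leading term x_1x_2: subtract (4)·f_1 from 8x_1x_2 + 16x_2 → 0
  remainder 0.

S(f_2,g_3): leading monomials are coprime, so the S-polynomial reduces to 0 (Buchberger's first criterion).
Every S-polynomial of the final basis reduces to 0, so we have a Gröbner basis.

G = {x_2^3 - 3x_2^2 - 8x_2, x_1^2 - 1/2x_2^2 + 3/2x_2, x_1x_2 + 2x_2}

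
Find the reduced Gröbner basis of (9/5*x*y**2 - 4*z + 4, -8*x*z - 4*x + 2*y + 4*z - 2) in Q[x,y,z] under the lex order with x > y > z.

G = {x*y**2 - 20/9*z + 20/9, x*z + 1/2*x - 1/4*y - 1/2*z + 1/4, y**3 + 2*y**2*z - y**2 - 80/9*z**2 + 40/9*z + 40/9}

f_1 = 9/5*x*y**2 - 4*z + 4, LT = x*y**2.
f_2 = -8*x*z - 4*x + 2*y + 4*z - 2, LT = x*z.

S(f_1,f_2): lcm = x*y**2*z. S = -1/2*x*y**2 + 1/4*y**3 + 1/2*y**2*z - 1/4*y**2 - 20/9*z**2 + 20/9*z.
  leading term x*y**2: subtract (-5/18)·f_1 from -1/2*x*y**2 + 1/4*y**3 + 1/2*y**2*z - 1/4*y**2 - 20/9*z**2 + 20/9*z → 1/4*y**3 + 1/2*y**2*z - 1/4*y**2 - 20/9*z**2 + 10/9*z + 10/9
  leading term y**3: no divisor's leading term divides it; move 1/4*y**3 to the remainder.
  leading term y**2*z: no divisor's leading term divides it; move 1/2*y**2*z to the remainder.
  leading term y**2: no divisor's leading term divides it; move -1/4*y**2 to the remainder.
  leading term z**2: no divisor's leading term divides it; move -20/9*z**2 to the remainder.
  leading term z: no divisor's leading term divides it; move 10/9*z to the remainder.
  leading term 1: no divisor's leading term divides it; move 10/9 to the remainder.
  remainder 1/4*y**3 + 1/2*y**2*z - 1/4*y**2 - 20/9*z**2 + 10/9*z + 10/9 ≠ 0; add g_3 = 1/4*y**3 + 1/2*y**2*z - 1/4*y**2 - 20/9*z**2 + 10/9*z + 10/9 to the basis.

The other S-polynomials (S(f_1,g_3), S(f_2,g_3)) all reduce to 0 modulo the current basis, so we have a Gröbner basis.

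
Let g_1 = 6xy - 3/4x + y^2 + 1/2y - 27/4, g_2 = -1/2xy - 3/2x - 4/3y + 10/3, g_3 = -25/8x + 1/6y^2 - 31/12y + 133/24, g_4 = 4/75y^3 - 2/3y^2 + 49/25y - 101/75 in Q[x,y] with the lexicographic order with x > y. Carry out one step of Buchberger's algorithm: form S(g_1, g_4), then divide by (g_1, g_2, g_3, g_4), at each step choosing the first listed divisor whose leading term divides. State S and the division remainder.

lcm(LM(g_1), LM(g_4)) = xy^3.
S = (lcm/LT(g_1))·g_1 − (lcm/LT(g_4))·g_4 = 99/8xy^2 - 147/4xy + 101/4x + 1/6y^4 + 1/12y^3 - 9/8y^2.
Reduce S modulo (g_1, g_2, g_3, g_4) in that order:
  leading term xy^2: subtract (33/16y)·g_1 from 99/8xy^2 - 147/4xy + 101/4x + 1/6y^4 + 1/12y^3 - 9/8y^2 → -2253/64xy + 101/4x + 1/6y^4 - 95/48y^3 - 69/32y^2 + 891/64y
  leading term xy: subtract (-751/128)·g_1 from -2253/64xy + 101/4x + 1/6y^4 - 95/48y^3 - 69/32y^2 + 891/64y → 10675/512x + 1/6y^4 - 95/48y^3 + 475/128y^2 + 4315/256y - 20277/512
  leading term x: subtract (-427/64)·g_3 from 10675/512x + 1/6y^4 - 95/48y^3 + 475/128y^2 + 4315/256y - 20277/512 → 1/6y^4 - 95/48y^3 + 463/96y^2 - 73/192y - 505/192
  leading term y^4: subtract (25/8y)·g_4 from 1/6y^4 - 95/48y^3 + 463/96y^2 - 73/192y - 505/192 → 5/48y^3 - 125/96y^2 + 245/64y - 505/192
  leading term y^3: subtract (125/64)·g_4 from 5/48y^3 - 125/96y^2 + 245/64y - 505/192 → 0
The remainder is 0, so this S-polynomial contributes no new basis element.

S(g_1, g_4) = 99/8xy^2 - 147/4xy + 101/4x + 1/6y^4 + 1/12y^3 - 9/8y^2; remainder on division = 0.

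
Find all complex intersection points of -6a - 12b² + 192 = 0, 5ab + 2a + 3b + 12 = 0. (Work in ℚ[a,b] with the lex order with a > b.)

{(0, -4), (381/25 + 18*sqrt(514)/25, 9/5 - sqrt(514)/10), (381/25 - 18*sqrt(514)/25, 9/5 + sqrt(514)/10)}

Compute a lex Gröbner basis by Buchberger's algorithm.
f_1 = -6a - 12b² + 192, LT = a.
f_2 = 5ab + 2a + 3b + 12, LT = ab.

S(f_1,f_2): lcm = ab. S = -⅖a + 2b³ - 163/5b - 12/5.
  leading term a: subtract (1/15)·f_1 from -⅖a + 2b³ - 163/5b - 12/5 → 2b³ + ⅘b² - 163/5b - 76/5
  leading term b³: no divisor's leading term divides it; move 2b³ to the remainder.
  leading term b²: no divisor's leading term divides it; move ⅘b² to the remainder.
  leading term b: no divisor's leading term divides it; move -163/5b to the remainder.
  leading term 1: no divisor's leading term divides it; move -76/5 to the remainder.
  remainder 2b³ + ⅘b² - 163/5b - 76/5 ≠ 0; add h_3 = 2b³ + ⅘b² - 163/5b - 76/5 to the basis.

The other S-polynomials (S(f_1,h_3), S(f_2,h_3)) all reduce to 0 modulo the current basis, so we have a Gröbner basis.
Inter-reduce: drop elements whose leading term is divisible by another's, tail-reduce, and make monic.
Reduced Gröbner basis: {a + 2b² - 32, b³ + ⅖b² - 163/10b - 38/5}.

Since the basis is lex-ordered, b³ + ⅖b² - 163/10b - 38/5 is univariate in b. Its roots are {-4, 9/5 - sqrt(514)/10, 9/5 + sqrt(514)/10}. Back-substituting each root into the other basis elements fixes the other coordinates.
  b = -4: the earlier basis element becomes a = 0, giving a = 0 — point (0, -4).
  b = 9/5 - sqrt(514)/10: the earlier basis element becomes a - 18*sqrt(514)/25 - 381/25 = 0, giving a = 381/25 + 18*sqrt(514)/25 — point (381/25 + 18*sqrt(514)/25, 9/5 - sqrt(514)/10).
  b = 9/5 + sqrt(514)/10: the earlier basis element becomes a - 381/25 + 18*sqrt(514)/25 = 0, giving a = 381/25 - 18*sqrt(514)/25 — point (381/25 - 18*sqrt(514)/25, 9/5 + sqrt(514)/10).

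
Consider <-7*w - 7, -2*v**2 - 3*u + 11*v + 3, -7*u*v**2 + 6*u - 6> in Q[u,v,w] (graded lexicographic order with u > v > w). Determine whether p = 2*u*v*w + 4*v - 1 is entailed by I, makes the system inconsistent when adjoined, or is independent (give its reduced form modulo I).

First compute the reduced Gröbner basis of I by Buchberger's algorithm.
f_1 = -7*w - 7, LT = w.
f_2 = -2*v**2 - 3*u + 11*v + 3, LT = v**2.
f_3 = -7*u*v**2 + 6*u - 6, LT = u*v**2.

S(f_2,f_3): lcm = u*v**2. S = 3/2*u**2 - 11/2*u*v - 9/14*u - 6/7.
  reduce S modulo (f_1, f_2, f_3):
  remainder 3/2*u**2 - 11/2*u*v - 9/14*u - 6/7 ≠ 0; add h_4 = 3/2*u**2 - 11/2*u*v - 9/14*u - 6/7 to the basis.

The other S-polynomials (S(f_1,f_2), S(f_1,f_3), S(f_1,h_4), S(f_2,h_4), S(f_3,h_4)) all reduce to 0 modulo the current basis, so we have a Gröbner basis.
Inter-reduce: drop elements whose leading term is divisible by another's, tail-reduce, and make monic.
Reduced Gröbner basis: {u**2 - 11/3*u*v - 3/7*u - 4/7, v**2 + 3/2*u - 11/2*v - 3/2, w + 1}.
Label its elements g_1 = u**2 - 11/3*u*v - 3/7*u - 4/7, g_2 = v**2 + 3/2*u - 11/2*v - 3/2, g_3 = w + 1.

Reduce p = 2*u*v*w + 4*v - 1 modulo G:
  leading term u*v*w: subtract (2*u*v)·g_3 from 2*u*v*w + 4*v - 1 → -2*u*v + 4*v - 1
  leading term u*v: no divisor's leading term divides it; move -2*u*v to the remainder.
  leading term v: no divisor's leading term divides it; move 4*v to the remainder.
  leading term 1: no divisor's leading term divides it; move -1 to the remainder.
  normal form = -2*u*v + 4*v - 1.
The normal form is nonzero, so p ∉ I. Since p minus its normal form lies in I, I + (p) = I + (r) where r = -2*u*v + 4*v - 1; decide whether this ideal is the whole ring.
Run Buchberger on G together with r (pairs among the g_i already reduce to 0 since G is a Gröbner basis):
g_1 = u**2 - 11/3*u*v - 3/7*u - 4/7, LT = u**2.
g_2 = v**2 + 3/2*u - 11/2*v - 3/2, LT = v**2.
g_3 = w + 1, LT = w.
r = -2*u*v + 4*v - 1, LT = u*v.

S(g_1,r): lcm = u**2*v. S = -11/3*u*v**2 + 11/7*u*v - 1/2*u - 4/7*v.
  reduce S modulo (g_1, g_2, g_3, r):
  remainder -51/14*u + 18/7*v + 33/14 ≠ 0; add m_5 = -51/14*u + 18/7*v + 33/14 to the basis.

S(g_2,r): lcm = u*v**2. S = 3/2*u**2 - 11/2*u*v + 2*v**2 - 3/2*u - 1/2*v.
  reduce S modulo (g_1, g_2, g_3, r, m_5):
  remainder 1851/238*v + 162/119 ≠ 0; add m_6 = 1851/238*v + 162/119 to the basis.

S(g_1,m_5): lcm = u**2. S = -151/51*u*v + 26/119*u - 4/7.
  reduce S modulo (g_1, g_2, g_3, r, m_5, m_6):
  remainder 129635/62934 ≠ 0; add m_7 = 129635/62934 to the basis.

The other S-polynomials (S(g_1,g_2), S(g_1,g_3), S(g_2,g_3), S(g_3,r), S(g_2,m_5), S(g_3,m_5), S(r,m_5), S(g_1,m_6), S(g_2,m_6), S(g_3,m_6), S(r,m_6), S(m_5,m_6), S(g_1,m_7), S(g_2,m_7), S(g_3,m_7), S(r,m_7), S(m_5,m_7), S(m_6,m_7)) all reduce to 0 modulo the current basis, so we have a Gröbner basis.
Inter-reduce: drop elements whose leading term is divisible by another's, tail-reduce, and make monic.
Reduced Gröbner basis: {1}.
The reduced Gröbner basis of I + (p) is {1}: the ideal is the whole ring, so the enlarged system has no common solution — adjoining p is inconsistent.

Adjoining 2*u*v*w + 4*v - 1 makes the ideal the whole ring: the system is inconsistent.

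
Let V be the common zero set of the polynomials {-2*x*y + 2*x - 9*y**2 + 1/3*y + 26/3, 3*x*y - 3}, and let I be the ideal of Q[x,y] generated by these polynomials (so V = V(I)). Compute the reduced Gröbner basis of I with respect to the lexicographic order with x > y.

f_1 = -2*x*y + 2*x - 9*y**2 + 1/3*y + 26/3, LT = x*y.
f_2 = 3*x*y - 3, LT = x*y.

S(f_1,f_2): lcm = x*y. S = -x + 9/2*y**2 - 1/6*y - 10/3.
  leading term x: no divisor's leading term divides it; move -x to the remainder.
  leading term y**2: no divisor's leading term divides it; move 9/2*y**2 to the remainder.
  leading term y: no divisor's leading term divides it; move -1/6*y to the remainder.
  leading term 1: no divisor's leading term divides it; move -10/3 to the remainder.
  remainder -x + 9/2*y**2 - 1/6*y - 10/3 ≠ 0; add g_3 = -x + 9/2*y**2 - 1/6*y - 10/3 to the basis.

S(f_1,g_3): lcm = x*y. S = -x + 9/2*y**3 + 13/3*y**2 - 7/2*y - 13/3.
  leading term x: subtract (1)·g_3 from -x + 9/2*y**3 + 13/3*y**2 - 7/2*y - 13/3 → 9/2*y**3 - 1/6*y**2 - 10/3*y - 1
  leading term y**3: no divisor's leading term divides it; move 9/2*y**3 to the remainder.
  leading term y**2: no divisor's leading term divides it; move -1/6*y**2 to the remainder.
  leading term y: no divisor's leading term divides it; move -10/3*y to the remainder.
  leading term 1: no divisor's leading term divides it; move -1 to the remainder.
  remainder 9/2*y**3 - 1/6*y**2 - 10/3*y - 1 ≠ 0; add g_4 = 9/2*y**3 - 1/6*y**2 - 10/3*y - 1 to the basis.

S(f_2,g_3): lcm = x*y. S = 9/2*y**3 - 1/6*y**2 - 10/3*y - 1.
  leading term y**3: subtract (1)·g_4 from 9/2*y**3 - 1/6*y**2 - 10/3*y - 1 → 0
  remainder 0.

S(f_1,g_4): lcm = x*y**3. S = -26/27*x*y**2 + 20/27*x*y + 2/9*x + 9/2*y**4 - 1/6*y**3 - 13/3*y**2.
  leading term x*y**2: subtract (13/27*y)·f_1 from -26/27*x*y**2 + 20/27*x*y + 2/9*x + 9/2*y**4 - 1/6*y**3 - 13/3*y**2 → -2/9*x*y + 2/9*x + 9/2*y**4 + 25/6*y**3 - 364/81*y**2 - 338/81*y
  leading term x*y: subtract (1/9)·f_1 from -2/9*x*y + 2/9*x + 9/2*y**4 + 25/6*y**3 - 364/81*y**2 - 338/81*y → 9/2*y**4 + 25/6*y**3 - 283/81*y**2 - 341/81*y - 26/27
  leading term y**4: subtract (y)·g_4 from 9/2*y**4 + 25/6*y**3 - 283/81*y**2 - 341/81*y - 26/27 → 13/3*y**3 - 13/81*y**2 - 260/81*y - 26/27
  leading term y**3: subtract (26/27)·g_4 from 13/3*y**3 - 13/81*y**2 - 260/81*y - 26/27 → 0
  remainder 0.

S(f_2,g_4): lcm = x*y**3. S = 1/27*x*y**2 + 20/27*x*y + 2/9*x - y**2.
  leading term x*y**2: subtract (-1/54*y)·f_1 from 1/27*x*y**2 + 20/27*x*y + 2/9*x - y**2 → 7/9*x*y + 2/9*x - 1/6*y**3 - 161/162*y**2 + 13/81*y
  leading term x*y: subtract (-7/18)·f_1 from 7/9*x*y + 2/9*x - 1/6*y**3 - 161/162*y**2 + 13/81*y → x - 1/6*y**3 - 364/81*y**2 + 47/162*y + 91/27
  leading term x: subtract (-1)·g_3 from x - 1/6*y**3 - 364/81*y**2 + 47/162*y + 91/27 → -1/6*y**3 + 1/162*y**2 + 10/81*y + 1/27
  leading term y**3: subtract (-1/27)·g_4 from -1/6*y**3 + 1/162*y**2 + 10/81*y + 1/27 → 0
  remainder 0.

S(g_3,g_4): leading monomials are coprime, so the S-polynomial reduces to 0 (Buchberger's first criterion).
Every S-polynomial of the final basis reduces to 0, so we have a Gröbner basis.
Inter-reduce: drop elements whose leading term is divisible by another's, tail-reduce, and make monic.

G = {x - 9/2*y**2 + 1/6*y + 10/3, y**3 - 1/27*y**2 - 20/27*y - 2/9}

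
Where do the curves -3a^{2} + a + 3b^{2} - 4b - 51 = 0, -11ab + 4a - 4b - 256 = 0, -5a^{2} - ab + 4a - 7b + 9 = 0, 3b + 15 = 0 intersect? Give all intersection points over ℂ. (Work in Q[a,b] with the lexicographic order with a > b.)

Compute a lex Gröbner basis by Buchberger's algorithm.
f_1 = -3a^{2} + a + 3b^{2} - 4b - 51, LT = a^{2}.
f_2 = -11ab + 4a - 4b - 256, LT = ab.
f_3 = -5a^{2} - ab + 4a - 7b + 9, LT = a^{2}.
f_4 = 3b + 15, LT = b.

S(f_1,f_2): lcm = a^{2}b. S = \tfrac{4}{11}a^{2} - \tfrac{23}{33}ab - \tfrac{256}{11}a - b^{3} + \tfrac{4}{3}b^{2} + 17b.
  reduce S modulo (f_1, f_2, f_3, f_4):
  remainder -\tfrac{2832}{121}a + \tfrac{11328}{121} ≠ 0; add h_5 = -\tfrac{2832}{121}a + \tfrac{11328}{121} to the basis.

The other S-polynomials (S(f_1,f_3), S(f_1,f_4), S(f_2,f_3), S(f_2,f_4), S(f_3,f_4), S(f_1,h_5), S(f_2,h_5), S(f_3,h_5), S(f_4,h_5)) all reduce to 0 modulo the current basis, so we have a Gröbner basis.
Inter-reduce: drop elements whose leading term is divisible by another's, tail-reduce, and make monic.
Reduced Gröbner basis: {a - 4, b + 5}.

The lex basis is triangular: the last element involves only b. Solving b + 5 = 0 gives b ∈ {-5}; substituting each value into the earlier elements determines the remaining variables.
  b = -5: the earlier basis element becomes a - 4 = 0, giving a = 4 — point (4, -5).

{(4, -5)}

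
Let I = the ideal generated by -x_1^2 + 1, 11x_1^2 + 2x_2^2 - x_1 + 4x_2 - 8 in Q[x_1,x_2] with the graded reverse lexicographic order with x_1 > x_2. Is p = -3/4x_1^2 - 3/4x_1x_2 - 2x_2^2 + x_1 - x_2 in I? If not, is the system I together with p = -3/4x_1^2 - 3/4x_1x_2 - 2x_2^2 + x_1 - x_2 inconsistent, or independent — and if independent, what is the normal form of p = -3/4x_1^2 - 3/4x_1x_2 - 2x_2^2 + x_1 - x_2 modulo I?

-3/4x_1^2 - 3/4x_1x_2 - 2x_2^2 + x_1 - x_2 is independent of I; its normal form modulo I is -3/4x_1x_2 + 3x_2 + 9/4.

First compute the reduced Gröbner basis of I by Buchberger's algorithm.
f_1 = -x_1^2 + 1, LT = x_1^2.
f_2 = 11x_1^2 + 2x_2^2 - x_1 + 4x_2 - 8, LT = x_1^2.

S(f_1,f_2): lcm = x_1^2. S = -2/11x_2^2 + 1/11x_1 - 4/11x_2 - 3/11.
  leading term x_2^2: no divisor's leading term divides it; move -2/11x_2^2 to the remainder.
  leading term x_1: no divisor's leading term divides it; move 1/11x_1 to the remainder.
  leading term x_2: no divisor's leading term divides it; move -4/11x_2 to the remainder.
  leading term 1: no divisor's leading term divides it; move -3/11 to the remainder.
  remainder -2/11x_2^2 + 1/11x_1 - 4/11x_2 - 3/11 ≠ 0; add h_3 = -2/11x_2^2 + 1/11x_1 - 4/11x_2 - 3/11 to the basis.

The other S-polynomials (S(f_1,h_3), S(f_2,h_3)) all reduce to 0 modulo the current basis, so we have a Gröbner basis.
Inter-reduce: drop elements whose leading term is divisible by another's, tail-reduce, and make monic.
Reduced Gröbner basis: {x_1^2 - 1, x_2^2 - 1/2x_1 + 2x_2 + 3/2}.
Label its elements g_1 = x_1^2 - 1, g_2 = x_2^2 - 1/2x_1 + 2x_2 + 3/2.

Reduce p = -3/4x_1^2 - 3/4x_1x_2 - 2x_2^2 + x_1 - x_2 modulo G:
  leading term x_1^2: subtract (-3/4)·g_1 from -3/4x_1^2 - 3/4x_1x_2 - 2x_2^2 + x_1 - x_2 → -3/4x_1x_2 - 2x_2^2 + x_1 - x_2 - 3/4
  leading term x_1x_2: no divisor's leading term divides it; move -3/4x_1x_2 to the remainder.
  leading term x_2^2: subtract (-2)·g_2 from -2x_2^2 + x_1 - x_2 - 3/4 → 3x_2 + 9/4
  leading term x_2: no divisor's leading term divides it; move 3x_2 to the remainder.
  leading term 1: no divisor's leading term divides it; move 9/4 to the remainder.
  normal form = -3/4x_1x_2 + 3x_2 + 9/4.
The normal form is nonzero, so p ∉ I. Since p minus its normal form lies in I, I + (p) = I + (r) where r = -3/4x_1x_2 + 3x_2 + 9/4; decide whether this ideal is the whole ring.
Run Buchberger on G together with r (pairs among the g_i already reduce to 0 since G is a Gröbner basis):
g_1 = x_1^2 - 1, LT = x_1^2.
g_2 = x_2^2 - 1/2x_1 + 2x_2 + 3/2, LT = x_2^2.
r = -3/4x_1x_2 + 3x_2 + 9/4, LT = x_1x_2.

S(g_1,r): lcm = x_1^2x_2. S = 4x_1x_2 + 3x_1 - x_2.
  leading term x_1x_2: subtract (-16/3)·r from 4x_1x_2 + 3x_1 - x_2 → 3x_1 + 15x_2 + 12
  leading term x_1: no divisor's leading term divides it; move 3x_1 to the remainder.
  leading term x_2: no divisor's leading term divides it; move 15x_2 to the remainder.
  leading term 1: no divisor's leading term divides it; move 12 to the remainder.
  remainder 3x_1 + 15x_2 + 12 ≠ 0; add m_4 = 3x_1 + 15x_2 + 12 to the basis.

S(g_2,r): lcm = x_1x_2^2. S = -1/2x_1^2 + 2x_1x_2 + 4x_2^2 + 3/2x_1 + 3x_2.
  leading term x_1^2: subtract (-1/2)·g_1 from -1/2x_1^2 + 2x_1x_2 + 4x_2^2 + 3/2x_1 + 3x_2 → 2x_1x_2 + 4x_2^2 + 3/2x_1 + 3x_2 - 1/2
  leading term x_1x_2: subtract (-8/3)·r from 2x_1x_2 + 4x_2^2 + 3/2x_1 + 3x_2 - 1/2 → 4x_2^2 + 3/2x_1 + 11x_2 + 11/2
  leading term x_2^2: subtract (4)·g_2 from 4x_2^2 + 3/2x_1 + 11x_2 + 11/2 → 7/2x_1 + 3x_2 - 1/2
  leading term x_1: subtract (7/6)·m_4 from 7/2x_1 + 3x_2 - 1/2 → -29/2x_2 - 29/2
  leading term x_2: no divisor's leading term divides it; move -29/2x_2 to the remainder.
  leading term 1: no divisor's leading term divides it; move -29/2 to the remainder.
  remainder -29/2x_2 - 29/2 ≠ 0; add m_5 = -29/2x_2 - 29/2 to the basis.

The other S-polynomials (S(g_1,g_2), S(g_1,m_4), S(g_2,m_4), S(r,m_4), S(g_1,m_5), S(g_2,m_5), S(r,m_5), S(m_4,m_5)) all reduce to 0 modulo the current basis, so we have a Gröbner basis.
Inter-reduce: drop elements whose leading term is divisible by another's, tail-reduce, and make monic.
Reduced Gröbner basis: {x_1 - 1, x_2 + 1}.
The reduced Gröbner basis of I + (p) is {x_1 - 1, x_2 + 1} ≠ {1}, a proper ideal, so the enlarged system stays consistent: p is independent of I, with normal form -3/4x_1x_2 + 3x_2 + 9/4.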